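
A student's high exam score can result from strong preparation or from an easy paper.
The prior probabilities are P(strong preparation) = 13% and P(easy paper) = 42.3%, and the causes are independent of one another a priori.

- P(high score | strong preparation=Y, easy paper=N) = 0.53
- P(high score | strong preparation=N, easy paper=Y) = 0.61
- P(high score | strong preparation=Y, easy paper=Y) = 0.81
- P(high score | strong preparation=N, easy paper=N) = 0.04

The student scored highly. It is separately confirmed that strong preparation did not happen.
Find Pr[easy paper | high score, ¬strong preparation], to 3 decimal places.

Pr[easy paper | high score, ¬strong preparation] ≈ 0.918

For the numerator, keep only easy paper=true terms: 0.61*0.423 = 0.258030
Normalizer over all consistent configurations: 0.04*0.577 + 0.61*0.423 = 0.281110
P(easy paper | high score, ¬strong preparation) = 0.258030/0.281110 ≈ 0.918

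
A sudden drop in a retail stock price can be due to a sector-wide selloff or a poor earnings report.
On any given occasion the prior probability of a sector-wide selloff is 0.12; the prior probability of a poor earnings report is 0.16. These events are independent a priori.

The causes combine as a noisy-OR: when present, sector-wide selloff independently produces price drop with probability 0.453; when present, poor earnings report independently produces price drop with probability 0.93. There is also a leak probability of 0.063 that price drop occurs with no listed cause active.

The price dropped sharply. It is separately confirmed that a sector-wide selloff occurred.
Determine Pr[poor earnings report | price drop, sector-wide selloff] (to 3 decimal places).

Under noisy-OR, P(price drop | causes) = 1 − (1−0.063)·∏(1−qᵢ) over the active causes.
Enumerate both values of poor earnings report and weight by the priors:
  P(price drop | sector-wide selloff) = 0.487461*0.84 + 0.964122*0.16
        = 0.409467 + 0.154260 = 0.563727
Configurations with poor earnings report contribute 0.154260, so
  P(poor earnings report | price drop, sector-wide selloff) = 0.154260 / 0.563727 ≈ 0.274

Pr[poor earnings report | price drop, sector-wide selloff] ≈ 0.274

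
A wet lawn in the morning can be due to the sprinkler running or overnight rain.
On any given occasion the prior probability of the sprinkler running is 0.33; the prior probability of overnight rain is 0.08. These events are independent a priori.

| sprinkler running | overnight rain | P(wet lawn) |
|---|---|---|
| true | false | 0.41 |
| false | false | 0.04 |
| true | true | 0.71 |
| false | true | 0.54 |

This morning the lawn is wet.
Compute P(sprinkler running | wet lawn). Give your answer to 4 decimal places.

Numerator (weight on configurations with sprinkler running): 0.124476 + 0.018744 = 0.143220
The normalizing constant is 0.04·0.67·0.92 + 0.54·0.67·0.08 + 0.41·0.33·0.92 + 0.71·0.33·0.08 = 0.196820
Posterior = 0.143220 / 0.196820 ≈ 0.7277

P(sprinkler running | wet lawn) ≈ 0.7277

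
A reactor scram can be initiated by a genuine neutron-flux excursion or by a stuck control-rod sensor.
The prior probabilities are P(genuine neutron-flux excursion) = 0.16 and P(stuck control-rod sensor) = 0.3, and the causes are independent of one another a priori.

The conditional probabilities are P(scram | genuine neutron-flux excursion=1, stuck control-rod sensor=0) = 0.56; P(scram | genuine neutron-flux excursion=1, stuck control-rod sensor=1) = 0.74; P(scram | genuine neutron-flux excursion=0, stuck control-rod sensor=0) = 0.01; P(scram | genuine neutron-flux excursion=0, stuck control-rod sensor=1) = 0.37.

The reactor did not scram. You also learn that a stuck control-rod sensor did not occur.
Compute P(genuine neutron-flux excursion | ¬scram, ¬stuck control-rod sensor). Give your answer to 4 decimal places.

Enumerate both values of genuine neutron-flux excursion and weight by the priors:
  P(¬scram | ¬stuck control-rod sensor) = 0.99·0.84 + 0.44·0.16
        = 0.831600 + 0.070400 = 0.902000
Configurations with genuine neutron-flux excursion contribute 0.070400, so
  P(genuine neutron-flux excursion | ¬scram, ¬stuck control-rod sensor) = 0.070400 / 0.902000 ≈ 0.0780

P(genuine neutron-flux excursion | ¬scram, ¬stuck control-rod sensor) ≈ 0.0780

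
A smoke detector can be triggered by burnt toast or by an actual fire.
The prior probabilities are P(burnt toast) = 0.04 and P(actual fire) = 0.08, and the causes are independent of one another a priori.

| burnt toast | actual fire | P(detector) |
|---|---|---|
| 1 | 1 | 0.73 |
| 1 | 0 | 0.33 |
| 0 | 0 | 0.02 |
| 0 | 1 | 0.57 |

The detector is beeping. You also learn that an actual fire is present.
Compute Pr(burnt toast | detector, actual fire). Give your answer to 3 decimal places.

Pr(burnt toast | detector, actual fire) ≈ 0.051

P(detector | actual fire) = 0.57×0.96 + 0.73×0.04 = 0.547200 + 0.029200 = 0.576400
Restricting to configurations with burnt toast present: 0.73×0.04 = 0.029200.
Hence the posterior is 0.029200/0.576400 ≈ 0.051.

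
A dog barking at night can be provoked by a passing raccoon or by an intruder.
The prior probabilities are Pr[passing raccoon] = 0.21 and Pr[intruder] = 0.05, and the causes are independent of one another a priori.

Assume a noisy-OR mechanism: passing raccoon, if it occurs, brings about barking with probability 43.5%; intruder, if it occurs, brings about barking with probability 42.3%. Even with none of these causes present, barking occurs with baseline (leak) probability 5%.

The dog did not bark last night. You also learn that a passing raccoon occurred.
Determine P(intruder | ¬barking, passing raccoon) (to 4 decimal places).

Under noisy-OR, P(barking | causes) = 1 − (1−0.05)·∏(1−qᵢ) over the active causes.
Numerator (weight on configurations with intruder): 0.309705·0.05 = 0.015485
Normalizer over all consistent configurations: 0.53675·0.95 + 0.309705·0.05 = 0.525397
P(intruder | ¬barking, passing raccoon) = 0.015485/0.525397 ≈ 0.0295

P(intruder | ¬barking, passing raccoon) ≈ 0.0295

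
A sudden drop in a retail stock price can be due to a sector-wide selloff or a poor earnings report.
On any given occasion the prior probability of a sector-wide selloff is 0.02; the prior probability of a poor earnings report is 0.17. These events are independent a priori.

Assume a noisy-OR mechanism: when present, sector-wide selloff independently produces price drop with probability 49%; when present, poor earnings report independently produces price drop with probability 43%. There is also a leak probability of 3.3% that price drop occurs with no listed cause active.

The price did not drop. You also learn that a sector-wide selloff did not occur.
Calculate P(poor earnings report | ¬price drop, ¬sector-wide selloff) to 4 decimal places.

P(poor earnings report | ¬price drop, ¬sector-wide selloff) ≈ 0.1045

Under noisy-OR, P(price drop | causes) = 1 − (1−0.033)·∏(1−qᵢ) over the active causes.
Numerator (weight on configurations with poor earnings report): 0.55119×0.17 = 0.093702
Normalizer over all consistent configurations: 0.967×0.83 + 0.55119×0.17 = 0.896312
Posterior = 0.093702 / 0.896312 ≈ 0.1045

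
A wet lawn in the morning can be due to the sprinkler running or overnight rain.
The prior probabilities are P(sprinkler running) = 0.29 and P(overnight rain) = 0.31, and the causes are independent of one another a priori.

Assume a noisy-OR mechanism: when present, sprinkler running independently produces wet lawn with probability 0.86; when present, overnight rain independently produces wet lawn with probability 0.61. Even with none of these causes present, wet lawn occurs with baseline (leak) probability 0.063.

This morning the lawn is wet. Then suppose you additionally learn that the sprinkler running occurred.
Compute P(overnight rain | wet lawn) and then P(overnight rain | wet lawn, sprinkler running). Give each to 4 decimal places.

Under noisy-OR, P(wet lawn | causes) = 1 − (1−0.063)·∏(1−qᵢ) over the active causes.
For the numerator, keep only overnight rain=true terms: 0.139669 + 0.085301 = 0.224970
The normalizing constant is 0.063×0.71×0.69 + 0.63457×0.71×0.31 + 0.86882×0.29×0.69 + 0.94884×0.29×0.31 = 0.429685
Posterior = 0.224970 / 0.429685 ≈ 0.5236

Now condition on the additional information:
For the numerator, keep only overnight rain=true terms: 0.94884·0.31 = 0.294140
The normalizing constant is 0.86882·0.69 + 0.94884·0.31 = 0.893626
P(overnight rain | wet lawn, sprinkler running) = 0.294140/0.893626 ≈ 0.3292
This is intercausal reasoning (explaining away): once sprinkler running accounts for the wet lawn, overnight rain becomes less likely.

P(overnight rain | wet lawn) ≈ 0.5236; P(overnight rain | wet lawn, sprinkler running) ≈ 0.3292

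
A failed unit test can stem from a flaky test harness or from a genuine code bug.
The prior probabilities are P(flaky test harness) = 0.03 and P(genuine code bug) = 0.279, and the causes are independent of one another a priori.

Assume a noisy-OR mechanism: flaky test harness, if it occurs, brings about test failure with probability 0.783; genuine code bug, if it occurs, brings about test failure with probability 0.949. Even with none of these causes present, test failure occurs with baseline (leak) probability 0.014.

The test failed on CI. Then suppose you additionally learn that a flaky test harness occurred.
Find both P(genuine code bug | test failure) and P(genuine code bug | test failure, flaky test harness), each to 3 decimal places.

Under noisy-OR, P(test failure | causes) = 1 − (1−0.014)·∏(1−qᵢ) over the active causes.
For the numerator, keep only genuine code bug=true terms: 0.257021 + 0.008279 = 0.265300
The normalizing constant is 0.014·0.97·0.721 + 0.949714·0.97·0.279 + 0.786038·0.03·0.721 + 0.989088·0.03·0.279 = 0.292093
Posterior = 0.265300 / 0.292093 ≈ 0.908

With the extra evidence:
P(test failure | flaky test harness) = 0.786038×0.721 + 0.989088×0.279 = 0.566733 + 0.275956 = 0.842689
The genuine code bug-present share is 0.989088×0.279 = 0.275956.
Hence the posterior is 0.275956/0.842689 ≈ 0.327.

P(genuine code bug | test failure) ≈ 0.908; P(genuine code bug | test failure, flaky test harness) ≈ 0.327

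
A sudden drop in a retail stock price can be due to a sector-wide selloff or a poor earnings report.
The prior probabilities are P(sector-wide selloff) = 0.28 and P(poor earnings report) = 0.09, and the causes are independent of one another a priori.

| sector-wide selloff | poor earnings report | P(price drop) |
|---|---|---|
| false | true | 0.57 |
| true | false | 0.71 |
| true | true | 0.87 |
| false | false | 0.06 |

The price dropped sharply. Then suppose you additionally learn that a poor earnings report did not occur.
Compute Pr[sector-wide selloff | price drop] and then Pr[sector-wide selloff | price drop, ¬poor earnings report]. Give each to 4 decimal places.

Pr[sector-wide selloff | price drop] ≈ 0.7268; Pr[sector-wide selloff | price drop, ¬poor earnings report] ≈ 0.8215

Sum P(price drop|·) weighted by the priors over the 4 (sector-wide selloff, poor earnings report) configurations:
  P(price drop) = 0.06·0.72·0.91 + 0.57·0.72·0.09 + 0.71·0.28·0.91 + 0.87·0.28·0.09
        = 0.039312 + 0.036936 + 0.180908 + 0.021924 = 0.279080
The terms with sector-wide selloff present sum to 0.202832, so
  P(sector-wide selloff | price drop) = 0.202832 / 0.279080 ≈ 0.7268

With the extra evidence:
Numerator (weight on configurations with sector-wide selloff): 0.71*0.28 = 0.198800
The normalizing constant is 0.06*0.72 + 0.71*0.28 = 0.242000
Posterior = 0.198800 / 0.242000 ≈ 0.8215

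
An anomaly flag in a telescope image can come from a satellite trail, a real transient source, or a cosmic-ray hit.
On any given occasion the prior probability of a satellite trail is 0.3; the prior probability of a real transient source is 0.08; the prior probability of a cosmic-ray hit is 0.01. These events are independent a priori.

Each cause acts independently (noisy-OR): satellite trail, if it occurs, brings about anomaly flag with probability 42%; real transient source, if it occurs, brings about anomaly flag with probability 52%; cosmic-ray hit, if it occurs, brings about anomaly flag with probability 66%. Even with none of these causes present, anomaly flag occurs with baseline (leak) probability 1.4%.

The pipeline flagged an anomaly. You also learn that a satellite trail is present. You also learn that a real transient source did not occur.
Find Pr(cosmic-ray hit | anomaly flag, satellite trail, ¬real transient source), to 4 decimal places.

Under noisy-OR, P(anomaly flag | causes) = 1 − (1−0.014)·∏(1−qᵢ) over the active causes.
P(anomaly flag | satellite trail, ¬real transient source) = 0.42812·0.99 + 0.805561·0.01 = 0.423839 + 0.008056 = 0.431895
Restricting to configurations with cosmic-ray hit present: 0.805561·0.01 = 0.008056.
P(cosmic-ray hit | anomaly flag, satellite trail, ¬real transient source) = 0.008056 / 0.431895 ≈ 0.0187

Pr(cosmic-ray hit | anomaly flag, satellite trail, ¬real transient source) ≈ 0.0187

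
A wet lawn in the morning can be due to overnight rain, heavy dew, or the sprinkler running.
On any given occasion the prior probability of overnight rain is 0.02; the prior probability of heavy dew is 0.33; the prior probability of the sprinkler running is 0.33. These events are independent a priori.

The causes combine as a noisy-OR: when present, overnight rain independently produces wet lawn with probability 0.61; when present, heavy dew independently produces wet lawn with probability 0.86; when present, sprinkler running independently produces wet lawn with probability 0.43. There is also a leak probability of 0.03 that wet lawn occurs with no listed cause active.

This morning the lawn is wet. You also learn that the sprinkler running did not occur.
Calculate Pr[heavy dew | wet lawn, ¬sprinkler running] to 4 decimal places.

Under noisy-OR, P(wet lawn | causes) = 1 − (1−0.03)·∏(1−qᵢ) over the active causes.
By total probability over the 4 (overnight rain, heavy dew) configurations:
  P(wet lawn | ¬sprinkler running) = 0.03×0.98×0.67 + 0.8642×0.98×0.33 + 0.6217×0.02×0.67 + 0.947038×0.02×0.33
        = 0.019698 + 0.279482 + 0.008331 + 0.006250 = 0.313761
Keeping only the heavy dew-present terms gives 0.285732, so
  P(heavy dew | wet lawn, ¬sprinkler running) = 0.285732 / 0.313761 ≈ 0.9107

Pr[heavy dew | wet lawn, ¬sprinkler running] ≈ 0.9107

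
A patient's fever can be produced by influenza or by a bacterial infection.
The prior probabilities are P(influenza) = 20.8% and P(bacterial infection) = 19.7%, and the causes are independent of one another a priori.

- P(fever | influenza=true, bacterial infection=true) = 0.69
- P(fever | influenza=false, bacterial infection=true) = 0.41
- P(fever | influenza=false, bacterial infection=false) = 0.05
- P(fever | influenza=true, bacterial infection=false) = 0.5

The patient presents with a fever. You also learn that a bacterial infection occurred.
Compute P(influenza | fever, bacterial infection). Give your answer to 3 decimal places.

P(fever | bacterial infection) = 0.41·0.792 + 0.69·0.208 = 0.324720 + 0.143520 = 0.468240
The influenza-present share is 0.69·0.208 = 0.143520.
P(influenza | fever, bacterial infection) = 0.143520 / 0.468240 ≈ 0.307

P(influenza | fever, bacterial infection) ≈ 0.307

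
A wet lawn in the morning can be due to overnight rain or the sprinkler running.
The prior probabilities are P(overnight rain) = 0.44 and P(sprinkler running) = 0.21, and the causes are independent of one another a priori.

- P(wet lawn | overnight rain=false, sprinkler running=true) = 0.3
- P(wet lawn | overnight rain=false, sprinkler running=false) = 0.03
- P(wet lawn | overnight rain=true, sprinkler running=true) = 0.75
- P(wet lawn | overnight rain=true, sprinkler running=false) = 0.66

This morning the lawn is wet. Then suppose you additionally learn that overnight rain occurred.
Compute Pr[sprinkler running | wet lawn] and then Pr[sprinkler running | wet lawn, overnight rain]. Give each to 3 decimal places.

Weight on sprinkler running=true, given the evidence: 0.035280 + 0.069300 = 0.104580
The normalizing constant is 0.03*0.56*0.79 + 0.3*0.56*0.21 + 0.66*0.44*0.79 + 0.75*0.44*0.21 = 0.347268
Posterior = 0.104580 / 0.347268 ≈ 0.301

Now condition on the additional information:
Enumerate both values of sprinkler running and weight by the priors:
  P(wet lawn | overnight rain) = 0.66×0.79 + 0.75×0.21
        = 0.521400 + 0.157500 = 0.678900
The terms with sprinkler running present sum to 0.157500, so
  P(sprinkler running | wet lawn, overnight rain) = 0.157500 / 0.678900 ≈ 0.232
The drop from 0.301 to 0.232 is the explaining-away (discounting) effect.

Pr[sprinkler running | wet lawn] ≈ 0.301; Pr[sprinkler running | wet lawn, overnight rain] ≈ 0.232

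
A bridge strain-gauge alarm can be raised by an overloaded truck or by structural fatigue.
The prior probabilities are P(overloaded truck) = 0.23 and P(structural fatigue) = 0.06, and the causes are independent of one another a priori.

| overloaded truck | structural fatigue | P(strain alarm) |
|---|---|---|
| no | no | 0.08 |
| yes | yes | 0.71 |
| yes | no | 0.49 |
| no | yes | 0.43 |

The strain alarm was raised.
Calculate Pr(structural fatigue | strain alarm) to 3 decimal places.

For the numerator, keep only structural fatigue=true terms: 0.019866 + 0.009798 = 0.029664
Normalizer over all consistent configurations: 0.08×0.77×0.94 + 0.43×0.77×0.06 + 0.49×0.23×0.94 + 0.71×0.23×0.06 = 0.193506
Posterior = 0.029664 / 0.193506 ≈ 0.153

Pr(structural fatigue | strain alarm) ≈ 0.153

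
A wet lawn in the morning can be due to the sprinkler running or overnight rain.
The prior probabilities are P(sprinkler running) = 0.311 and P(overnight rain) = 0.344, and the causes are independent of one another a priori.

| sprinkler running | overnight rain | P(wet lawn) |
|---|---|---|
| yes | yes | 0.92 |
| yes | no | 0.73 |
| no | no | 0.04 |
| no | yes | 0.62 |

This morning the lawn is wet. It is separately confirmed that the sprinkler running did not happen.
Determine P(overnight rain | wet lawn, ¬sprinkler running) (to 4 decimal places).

P(overnight rain | wet lawn, ¬sprinkler running) ≈ 0.8904

For the numerator, keep only overnight rain=true terms: 0.62×0.344 = 0.213280
The normalizing constant is 0.04×0.656 + 0.62×0.344 = 0.239520
Posterior = 0.213280 / 0.239520 ≈ 0.8904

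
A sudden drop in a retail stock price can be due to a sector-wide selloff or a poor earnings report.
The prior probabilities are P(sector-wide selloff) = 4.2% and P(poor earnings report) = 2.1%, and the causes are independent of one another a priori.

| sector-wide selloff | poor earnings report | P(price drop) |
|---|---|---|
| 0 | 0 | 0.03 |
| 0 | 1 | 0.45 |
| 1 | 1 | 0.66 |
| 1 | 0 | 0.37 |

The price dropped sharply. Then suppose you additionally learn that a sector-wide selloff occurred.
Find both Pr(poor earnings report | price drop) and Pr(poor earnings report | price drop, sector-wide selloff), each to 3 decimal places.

P(price drop) = 0.03·0.958·0.979 + 0.45·0.958·0.021 + 0.37·0.042·0.979 + 0.66·0.042·0.021 = 0.028136 + 0.009053 + 0.015214 + 0.000582 = 0.052985
Of this, 0.009635 comes from 0.009053 + 0.000582 (the poor earnings report=true cases).
Hence the posterior is 0.009635/0.052985 ≈ 0.182.

Now also conditioning on sector-wide selloff=true:
Weight on poor earnings report=true, given the evidence: 0.66·0.021 = 0.013860
The normalizing constant is 0.37·0.979 + 0.66·0.021 = 0.376090
Posterior = 0.013860 / 0.376090 ≈ 0.037
Conditioning on sector-wide selloff lowers the posterior on poor earnings report: the classic explaining-away effect in a common-effect structure.

Pr(poor earnings report | price drop) ≈ 0.182; Pr(poor earnings report | price drop, sector-wide selloff) ≈ 0.037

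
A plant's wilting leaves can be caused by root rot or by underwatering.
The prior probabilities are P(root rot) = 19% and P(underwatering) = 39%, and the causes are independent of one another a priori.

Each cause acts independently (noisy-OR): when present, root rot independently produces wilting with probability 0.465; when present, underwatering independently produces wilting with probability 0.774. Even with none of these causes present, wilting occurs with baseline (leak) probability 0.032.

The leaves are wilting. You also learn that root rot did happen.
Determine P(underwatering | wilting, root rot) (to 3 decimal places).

P(underwatering | wilting, root rot) ≈ 0.539

Under noisy-OR, P(wilting | causes) = 1 − (1−0.032)·∏(1−qᵢ) over the active causes.
By total probability over both values of underwatering:
  P(wilting | root rot) = 0.48212×0.61 + 0.882959×0.39
        = 0.294093 + 0.344354 = 0.638447
Configurations with underwatering contribute 0.344354, so
  P(underwatering | wilting, root rot) = 0.344354 / 0.638447 ≈ 0.539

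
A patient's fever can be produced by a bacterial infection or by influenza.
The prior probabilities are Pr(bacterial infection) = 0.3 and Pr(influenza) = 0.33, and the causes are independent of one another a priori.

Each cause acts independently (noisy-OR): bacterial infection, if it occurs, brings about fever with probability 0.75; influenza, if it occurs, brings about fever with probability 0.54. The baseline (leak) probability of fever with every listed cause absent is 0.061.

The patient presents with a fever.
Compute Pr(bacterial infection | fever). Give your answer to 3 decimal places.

Pr(bacterial infection | fever) ≈ 0.602

Under noisy-OR, P(fever | causes) = 1 − (1−0.061)·∏(1−qᵢ) over the active causes.
For the numerator, keep only bacterial infection=true terms: 0.153815 + 0.088309 = 0.242124
Normalizer over all consistent configurations: 0.061*0.7*0.67 + 0.56806*0.7*0.33 + 0.76525*0.3*0.67 + 0.892015*0.3*0.33 = 0.401955
P(bacterial infection | fever) = 0.242124/0.401955 ≈ 0.602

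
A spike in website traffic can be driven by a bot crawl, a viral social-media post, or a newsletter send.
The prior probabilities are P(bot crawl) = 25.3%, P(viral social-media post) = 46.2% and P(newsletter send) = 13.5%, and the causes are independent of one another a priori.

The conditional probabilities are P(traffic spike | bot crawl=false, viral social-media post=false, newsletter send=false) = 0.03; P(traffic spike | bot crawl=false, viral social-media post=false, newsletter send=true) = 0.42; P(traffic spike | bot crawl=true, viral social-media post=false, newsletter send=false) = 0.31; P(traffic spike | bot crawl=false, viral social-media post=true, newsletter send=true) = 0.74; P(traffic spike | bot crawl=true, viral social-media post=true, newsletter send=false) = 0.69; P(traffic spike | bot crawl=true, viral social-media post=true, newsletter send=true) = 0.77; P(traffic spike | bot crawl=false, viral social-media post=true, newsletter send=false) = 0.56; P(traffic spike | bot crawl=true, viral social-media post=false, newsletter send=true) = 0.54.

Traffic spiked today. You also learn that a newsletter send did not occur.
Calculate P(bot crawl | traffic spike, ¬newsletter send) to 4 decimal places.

P(bot crawl | traffic spike, ¬newsletter send) ≈ 0.3743

By total probability over the 4 (bot crawl, viral social-media post) configurations:
  P(traffic spike | ¬newsletter send) = 0.03×0.747×0.538 + 0.56×0.747×0.462 + 0.31×0.253×0.538 + 0.69×0.253×0.462
        = 0.012057 + 0.193264 + 0.042195 + 0.080651 = 0.328167
Keeping only the bot crawl-present terms gives 0.122846, so
  P(bot crawl | traffic spike, ¬newsletter send) = 0.122846 / 0.328167 ≈ 0.3743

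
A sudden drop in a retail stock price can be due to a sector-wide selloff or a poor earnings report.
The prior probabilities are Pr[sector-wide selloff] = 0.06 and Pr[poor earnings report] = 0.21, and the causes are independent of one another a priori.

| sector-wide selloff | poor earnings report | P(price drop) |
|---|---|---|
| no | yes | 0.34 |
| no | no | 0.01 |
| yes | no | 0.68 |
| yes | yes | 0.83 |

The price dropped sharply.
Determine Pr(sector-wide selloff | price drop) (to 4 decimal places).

Weight on sector-wide selloff=true, given the evidence: 0.032232 + 0.010458 = 0.042690
Normalizer over all consistent configurations: 0.01·0.94·0.79 + 0.34·0.94·0.21 + 0.68·0.06·0.79 + 0.83·0.06·0.21 = 0.117232
P(sector-wide selloff | price drop) = 0.042690/0.117232 ≈ 0.3641

Pr(sector-wide selloff | price drop) ≈ 0.3641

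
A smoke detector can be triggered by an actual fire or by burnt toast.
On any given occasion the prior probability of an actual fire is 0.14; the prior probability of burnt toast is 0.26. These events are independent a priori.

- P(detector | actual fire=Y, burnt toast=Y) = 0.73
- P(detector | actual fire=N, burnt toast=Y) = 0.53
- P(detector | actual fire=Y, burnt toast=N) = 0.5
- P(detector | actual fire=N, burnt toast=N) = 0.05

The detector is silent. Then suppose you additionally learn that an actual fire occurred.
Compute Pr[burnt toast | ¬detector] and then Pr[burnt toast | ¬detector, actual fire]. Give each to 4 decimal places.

Pr[burnt toast | ¬detector] ≈ 0.1490; Pr[burnt toast | ¬detector, actual fire] ≈ 0.1595

Weight on burnt toast=true, given the evidence: 0.105092 + 0.009828 = 0.114920
The normalizing constant is 0.95×0.86×0.74 + 0.47×0.86×0.26 + 0.5×0.14×0.74 + 0.27×0.14×0.26 = 0.771300
P(burnt toast | ¬detector) = 0.114920/0.771300 ≈ 0.1490

With the extra evidence:
By total probability over both values of burnt toast:
  P(¬detector | actual fire) = 0.5·0.74 + 0.27·0.26
        = 0.370000 + 0.070200 = 0.440200
Configurations with burnt toast contribute 0.070200, so
  P(burnt toast | ¬detector, actual fire) = 0.070200 / 0.440200 ≈ 0.1595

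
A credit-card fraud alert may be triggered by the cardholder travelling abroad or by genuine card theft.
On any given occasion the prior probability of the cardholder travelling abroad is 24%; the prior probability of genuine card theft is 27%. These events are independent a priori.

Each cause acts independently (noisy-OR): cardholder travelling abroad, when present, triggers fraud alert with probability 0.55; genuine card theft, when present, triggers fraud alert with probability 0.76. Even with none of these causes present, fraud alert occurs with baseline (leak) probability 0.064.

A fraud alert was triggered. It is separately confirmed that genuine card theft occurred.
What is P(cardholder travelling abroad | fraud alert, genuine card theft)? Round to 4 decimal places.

P(cardholder travelling abroad | fraud alert, genuine card theft) ≈ 0.2680

Under noisy-OR, P(fraud alert | causes) = 1 − (1−0.064)·∏(1−qᵢ) over the active causes.
P(fraud alert | genuine card theft) = 0.77536·0.76 + 0.898912·0.24 = 0.589274 + 0.215739 = 0.805013
Restricting to configurations with cardholder travelling abroad present: 0.898912·0.24 = 0.215739.
P(cardholder travelling abroad | fraud alert, genuine card theft) = 0.215739 / 0.805013 ≈ 0.2680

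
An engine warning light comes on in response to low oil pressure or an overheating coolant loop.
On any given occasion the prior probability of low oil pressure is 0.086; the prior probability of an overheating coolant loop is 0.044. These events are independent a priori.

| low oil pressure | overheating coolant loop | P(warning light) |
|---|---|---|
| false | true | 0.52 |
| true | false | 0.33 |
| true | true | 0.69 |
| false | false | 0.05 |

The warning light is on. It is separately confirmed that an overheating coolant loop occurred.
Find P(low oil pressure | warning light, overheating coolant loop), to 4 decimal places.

Numerator (weight on configurations with low oil pressure): 0.69×0.086 = 0.059340
Denominator P(warning light | overheating coolant loop): 0.52×0.914 + 0.69×0.086 = 0.534620
Posterior = 0.059340 / 0.534620 ≈ 0.1110

P(low oil pressure | warning light, overheating coolant loop) ≈ 0.1110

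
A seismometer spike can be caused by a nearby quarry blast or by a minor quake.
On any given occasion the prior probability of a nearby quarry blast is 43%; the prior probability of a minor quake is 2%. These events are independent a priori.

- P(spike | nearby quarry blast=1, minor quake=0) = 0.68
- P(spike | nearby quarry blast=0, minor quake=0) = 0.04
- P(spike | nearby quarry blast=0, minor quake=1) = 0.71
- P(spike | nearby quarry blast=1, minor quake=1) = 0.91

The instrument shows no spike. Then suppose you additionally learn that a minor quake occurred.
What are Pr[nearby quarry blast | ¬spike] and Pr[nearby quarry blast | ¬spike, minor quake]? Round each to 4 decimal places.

Pr[nearby quarry blast | ¬spike] ≈ 0.2009; Pr[nearby quarry blast | ¬spike, minor quake] ≈ 0.1897

Enumerate the 4 (nearby quarry blast, minor quake) configurations and weight by the priors:
  P(¬spike) = 0.96*0.57*0.98 + 0.29*0.57*0.02 + 0.32*0.43*0.98 + 0.09*0.43*0.02
        = 0.536256 + 0.003306 + 0.134848 + 0.000774 = 0.675184
The terms with nearby quarry blast present sum to 0.135622, so
  P(nearby quarry blast | ¬spike) = 0.135622 / 0.675184 ≈ 0.2009

With the extra evidence:
P(¬spike | minor quake) = 0.29·0.57 + 0.09·0.43 = 0.165300 + 0.038700 = 0.204000
The nearby quarry blast-present share is 0.09·0.43 = 0.038700.
P(nearby quarry blast | ¬spike, minor quake) = 0.038700 / 0.204000 ≈ 0.1897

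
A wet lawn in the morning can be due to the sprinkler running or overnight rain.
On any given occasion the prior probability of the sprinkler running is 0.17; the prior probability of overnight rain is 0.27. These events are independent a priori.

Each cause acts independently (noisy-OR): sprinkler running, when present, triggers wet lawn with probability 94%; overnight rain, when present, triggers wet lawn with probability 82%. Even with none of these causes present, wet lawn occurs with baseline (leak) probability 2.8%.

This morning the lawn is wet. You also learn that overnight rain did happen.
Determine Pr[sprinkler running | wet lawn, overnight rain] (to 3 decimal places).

Under noisy-OR, P(wet lawn | causes) = 1 − (1−0.028)·∏(1−qᵢ) over the active causes.
For the numerator, keep only sprinkler running=true terms: 0.989502×0.17 = 0.168215
The normalizing constant is 0.82504×0.83 + 0.989502×0.17 = 0.852998
P(sprinkler running | wet lawn, overnight rain) = 0.168215/0.852998 ≈ 0.197

Pr[sprinkler running | wet lawn, overnight rain] ≈ 0.197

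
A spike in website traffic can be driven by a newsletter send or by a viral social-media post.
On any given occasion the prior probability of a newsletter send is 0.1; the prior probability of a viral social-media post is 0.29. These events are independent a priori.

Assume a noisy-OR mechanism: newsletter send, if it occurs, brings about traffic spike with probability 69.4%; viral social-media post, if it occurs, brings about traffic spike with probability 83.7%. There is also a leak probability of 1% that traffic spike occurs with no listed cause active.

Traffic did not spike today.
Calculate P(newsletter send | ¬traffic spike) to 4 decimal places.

Under noisy-OR, P(traffic spike | causes) = 1 − (1−0.01)·∏(1−qᵢ) over the active causes.
Enumerate the 4 (newsletter send, viral social-media post) configurations and weight by the priors:
  P(¬traffic spike) = 0.99×0.9×0.71 + 0.16137×0.9×0.29 + 0.30294×0.1×0.71 + 0.049379×0.1×0.29
        = 0.632610 + 0.042118 + 0.021509 + 0.001432 = 0.697669
Configurations with newsletter send contribute 0.022941, so
  P(newsletter send | ¬traffic spike) = 0.022941 / 0.697669 ≈ 0.0329

P(newsletter send | ¬traffic spike) ≈ 0.0329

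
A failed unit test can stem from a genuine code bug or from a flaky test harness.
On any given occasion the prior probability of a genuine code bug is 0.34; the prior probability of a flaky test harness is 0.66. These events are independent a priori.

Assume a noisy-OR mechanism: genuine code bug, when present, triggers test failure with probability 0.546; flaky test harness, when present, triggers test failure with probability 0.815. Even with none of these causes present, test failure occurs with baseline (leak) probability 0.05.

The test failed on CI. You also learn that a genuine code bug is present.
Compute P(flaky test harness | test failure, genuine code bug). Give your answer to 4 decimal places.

Under noisy-OR, P(test failure | causes) = 1 − (1−0.05)·∏(1−qᵢ) over the active causes.
P(test failure | genuine code bug) = 0.5687*0.34 + 0.92021*0.66 = 0.193358 + 0.607339 = 0.800697
The flaky test harness-present share is 0.92021*0.66 = 0.607339.
Hence the posterior is 0.607339/0.800697 ≈ 0.7585.

P(flaky test harness | test failure, genuine code bug) ≈ 0.7585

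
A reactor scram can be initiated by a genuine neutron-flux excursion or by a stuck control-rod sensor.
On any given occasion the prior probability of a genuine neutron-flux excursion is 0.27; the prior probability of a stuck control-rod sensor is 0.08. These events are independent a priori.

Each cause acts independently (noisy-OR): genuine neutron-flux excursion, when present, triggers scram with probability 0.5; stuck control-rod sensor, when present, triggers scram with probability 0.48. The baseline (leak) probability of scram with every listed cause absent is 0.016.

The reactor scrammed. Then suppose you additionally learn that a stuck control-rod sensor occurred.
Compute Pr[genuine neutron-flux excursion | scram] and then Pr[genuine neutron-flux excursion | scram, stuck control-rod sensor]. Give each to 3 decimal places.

Under noisy-OR, P(scram | causes) = 1 − (1−0.016)·∏(1−qᵢ) over the active causes.
By total probability over the 4 (genuine neutron-flux excursion, stuck control-rod sensor) configurations:
  P(scram) = 0.016×0.73×0.92 + 0.48832×0.73×0.08 + 0.508×0.27×0.92 + 0.74416×0.27×0.08
        = 0.010746 + 0.028518 + 0.126187 + 0.016074 = 0.181525
The terms with genuine neutron-flux excursion present sum to 0.142261, so
  P(genuine neutron-flux excursion | scram) = 0.142261 / 0.181525 ≈ 0.784

With the extra evidence:
Weight on genuine neutron-flux excursion=true, given the evidence: 0.74416×0.27 = 0.200923
The normalizing constant is 0.48832×0.73 + 0.74416×0.27 = 0.557397
Posterior = 0.200923 / 0.557397 ≈ 0.360
This is intercausal reasoning (explaining away): once stuck control-rod sensor accounts for the scram, genuine neutron-flux excursion becomes less likely.

Pr[genuine neutron-flux excursion | scram] ≈ 0.784; Pr[genuine neutron-flux excursion | scram, stuck control-rod sensor] ≈ 0.360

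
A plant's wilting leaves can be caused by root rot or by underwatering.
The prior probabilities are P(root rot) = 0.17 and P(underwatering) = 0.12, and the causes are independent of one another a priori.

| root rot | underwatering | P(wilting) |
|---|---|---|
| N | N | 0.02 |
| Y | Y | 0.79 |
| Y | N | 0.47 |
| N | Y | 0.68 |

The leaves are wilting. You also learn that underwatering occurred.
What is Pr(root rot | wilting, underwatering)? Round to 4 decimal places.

Pr(root rot | wilting, underwatering) ≈ 0.1922

For the numerator, keep only root rot=true terms: 0.79*0.17 = 0.134300
Denominator P(wilting | underwatering): 0.68*0.83 + 0.79*0.17 = 0.698700
Posterior = 0.134300 / 0.698700 ≈ 0.1922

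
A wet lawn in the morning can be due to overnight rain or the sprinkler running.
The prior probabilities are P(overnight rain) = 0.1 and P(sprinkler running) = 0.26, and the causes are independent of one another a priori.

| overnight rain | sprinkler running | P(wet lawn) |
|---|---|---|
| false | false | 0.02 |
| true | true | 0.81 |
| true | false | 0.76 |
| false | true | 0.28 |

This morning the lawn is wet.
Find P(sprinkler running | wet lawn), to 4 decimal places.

P(wet lawn) = 0.02×0.9×0.74 + 0.28×0.9×0.26 + 0.76×0.1×0.74 + 0.81×0.1×0.26 = 0.013320 + 0.065520 + 0.056240 + 0.021060 = 0.156140
Restricting to configurations with sprinkler running present: 0.065520 + 0.021060 = 0.086580.
So P(sprinkler running | wet lawn) = 0.086580/0.156140 ≈ 0.5545.

P(sprinkler running | wet lawn) ≈ 0.5545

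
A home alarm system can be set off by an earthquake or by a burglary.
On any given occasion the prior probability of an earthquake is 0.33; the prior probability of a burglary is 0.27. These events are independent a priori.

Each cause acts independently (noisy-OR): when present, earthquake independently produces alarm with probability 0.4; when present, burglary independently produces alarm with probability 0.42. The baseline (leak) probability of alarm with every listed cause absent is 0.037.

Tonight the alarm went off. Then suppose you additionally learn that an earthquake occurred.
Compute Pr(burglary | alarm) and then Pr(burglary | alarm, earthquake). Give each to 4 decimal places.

Under noisy-OR, P(alarm | causes) = 1 − (1−0.037)·∏(1−qᵢ) over the active causes.
P(alarm) = 0.037*0.67*0.73 + 0.44146*0.67*0.27 + 0.4222*0.33*0.73 + 0.664876*0.33*0.27 = 0.018097 + 0.079860 + 0.101708 + 0.059240 = 0.258905
Restricting to configurations with burglary present: 0.079860 + 0.059240 = 0.139100.
Hence the posterior is 0.139100/0.258905 ≈ 0.5373.

Now condition on the additional information:
Weight on burglary=true, given the evidence: 0.664876×0.27 = 0.179517
The normalizing constant is 0.4222×0.73 + 0.664876×0.27 = 0.487723
P(burglary | alarm, earthquake) = 0.179517/0.487723 ≈ 0.3681
Conditioning on earthquake lowers the posterior on burglary: the classic explaining-away effect in a common-effect structure.

Pr(burglary | alarm) ≈ 0.5373; Pr(burglary | alarm, earthquake) ≈ 0.3681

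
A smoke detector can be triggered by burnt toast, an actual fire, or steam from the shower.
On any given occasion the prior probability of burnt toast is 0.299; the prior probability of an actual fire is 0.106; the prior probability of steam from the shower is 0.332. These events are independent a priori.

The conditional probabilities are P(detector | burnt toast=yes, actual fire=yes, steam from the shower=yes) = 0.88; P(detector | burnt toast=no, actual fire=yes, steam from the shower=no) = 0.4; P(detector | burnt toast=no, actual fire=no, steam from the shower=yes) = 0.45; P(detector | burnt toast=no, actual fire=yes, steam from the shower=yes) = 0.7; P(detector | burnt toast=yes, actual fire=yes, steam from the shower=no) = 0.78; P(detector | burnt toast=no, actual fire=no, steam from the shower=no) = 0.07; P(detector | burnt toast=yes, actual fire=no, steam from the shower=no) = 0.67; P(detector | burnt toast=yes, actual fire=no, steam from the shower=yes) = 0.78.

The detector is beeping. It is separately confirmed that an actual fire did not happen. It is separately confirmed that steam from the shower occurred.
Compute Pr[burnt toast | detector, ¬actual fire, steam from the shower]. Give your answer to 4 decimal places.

Pr[burnt toast | detector, ¬actual fire, steam from the shower] ≈ 0.4251

Numerator (weight on configurations with burnt toast): 0.78·0.299 = 0.233220
Denominator P(detector | ¬actual fire, steam from the shower): 0.45·0.701 + 0.78·0.299 = 0.548670
Posterior = 0.233220 / 0.548670 ≈ 0.4251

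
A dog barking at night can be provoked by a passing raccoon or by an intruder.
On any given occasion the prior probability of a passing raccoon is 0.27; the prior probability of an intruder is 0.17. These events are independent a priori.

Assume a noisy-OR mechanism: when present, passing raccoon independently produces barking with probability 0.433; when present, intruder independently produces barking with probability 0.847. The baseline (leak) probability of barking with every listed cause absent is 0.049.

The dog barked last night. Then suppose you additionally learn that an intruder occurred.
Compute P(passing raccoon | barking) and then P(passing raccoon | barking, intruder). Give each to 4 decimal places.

P(passing raccoon | barking) ≈ 0.5172; P(passing raccoon | barking, intruder) ≈ 0.2842

Under noisy-OR, P(barking | causes) = 1 − (1−0.049)·∏(1−qᵢ) over the active causes.
Sum P(barking|·) weighted by the priors over the 4 (passing raccoon, intruder) configurations:
  P(barking) = 0.049*0.73*0.83 + 0.854497*0.73*0.17 + 0.460783*0.27*0.83 + 0.9175*0.27*0.17
        = 0.029689 + 0.106043 + 0.103261 + 0.042113 = 0.281106
Keeping only the passing raccoon-present terms gives 0.145374, so
  P(passing raccoon | barking) = 0.145374 / 0.281106 ≈ 0.5172

Now also conditioning on intruder=true:
Enumerate both values of passing raccoon and weight by the priors:
  P(barking | intruder) = 0.854497*0.73 + 0.9175*0.27
        = 0.623783 + 0.247725 = 0.871508
Configurations with passing raccoon contribute 0.247725, so
  P(passing raccoon | barking, intruder) = 0.247725 / 0.871508 ≈ 0.2842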